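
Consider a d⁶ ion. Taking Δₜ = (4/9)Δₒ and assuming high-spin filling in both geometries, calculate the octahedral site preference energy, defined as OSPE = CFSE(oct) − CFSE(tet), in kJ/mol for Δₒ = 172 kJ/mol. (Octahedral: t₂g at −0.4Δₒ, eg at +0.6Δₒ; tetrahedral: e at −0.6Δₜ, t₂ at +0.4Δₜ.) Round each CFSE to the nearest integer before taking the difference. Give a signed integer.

-23

In an octahedral site d⁶ (HS) is t₂g⁴ eg², giving CFSE(oct) = -0.4Δₒ = -69 kJ/mol.
Tetrahedral e³ t₂³ gives -0.6Δₜ = -0.6 × (4/9) × 172 = -46 kJ/mol.
OSPE = -69 − (-46) = -23 kJ/mol.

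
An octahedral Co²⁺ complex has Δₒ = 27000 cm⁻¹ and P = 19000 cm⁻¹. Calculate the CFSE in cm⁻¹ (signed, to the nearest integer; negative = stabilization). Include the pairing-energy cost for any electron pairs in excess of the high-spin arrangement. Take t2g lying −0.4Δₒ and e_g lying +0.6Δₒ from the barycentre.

Group 9 minus oxidation state +2 gives a d⁷ configuration for Co²⁺.
Here Δₒ > P (27000 > 19000), so the low-spin state is favoured.
Configuration: t2g^6 e_g^1.
Orbital CFSE = -1.8Δₒ = -1.8 × 27000 = -48600 cm⁻¹.
Excess pairs vs high-spin: 3 − 2 = 1; pairing cost = +19000 cm⁻¹.
Net CFSE = -48600 + 19000 = -29600 cm⁻¹.

-29600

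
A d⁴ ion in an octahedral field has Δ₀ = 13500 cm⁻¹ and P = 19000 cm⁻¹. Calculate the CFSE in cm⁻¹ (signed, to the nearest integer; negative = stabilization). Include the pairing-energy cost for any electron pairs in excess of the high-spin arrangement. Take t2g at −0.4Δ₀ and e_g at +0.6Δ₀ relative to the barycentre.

Δ₀ < P, so pairing is avoided: the ground state is high-spin.
Filling d⁴ accordingly: t2g^3 e_g^1.
Orbital CFSE = -0.6Δ₀ = -0.6 × 13500 = -8100 cm⁻¹.
High-spin has no excess pairs, so no pairing correction applies.

-8100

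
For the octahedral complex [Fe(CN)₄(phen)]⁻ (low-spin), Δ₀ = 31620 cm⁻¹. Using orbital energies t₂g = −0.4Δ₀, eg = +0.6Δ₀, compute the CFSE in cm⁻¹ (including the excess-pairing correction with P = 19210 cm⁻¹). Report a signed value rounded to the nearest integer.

-24820

Ligand charges: 4×(-1) from CN⁻ and 1×(+0) from phen sum to -4; with overall charge -1, Fe is +3.
Fe sits in group 8; removing 3 electrons leaves Fe³⁺ with 8 − 3 = 5 d electrons.
Configuration: t₂g⁵ eg⁰.
The orbital stabilization is -2.0Δ₀ = -2.0 × 31620 = -63240 cm⁻¹.
High-spin d⁵ would be t₂g³ eg² with 0 pairs; low-spin has 2, so 2 excess pairs cost +2P = +38420 cm⁻¹.
Overall CFSE = -63240 + 38420 = -24820 cm⁻¹.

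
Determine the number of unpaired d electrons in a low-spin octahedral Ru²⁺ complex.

Group 8 minus oxidation state +2 gives a d⁶ configuration for Ru²⁺.
Configuration: t₂g⁶ eg⁰, giving 0 unpaired electrons.

0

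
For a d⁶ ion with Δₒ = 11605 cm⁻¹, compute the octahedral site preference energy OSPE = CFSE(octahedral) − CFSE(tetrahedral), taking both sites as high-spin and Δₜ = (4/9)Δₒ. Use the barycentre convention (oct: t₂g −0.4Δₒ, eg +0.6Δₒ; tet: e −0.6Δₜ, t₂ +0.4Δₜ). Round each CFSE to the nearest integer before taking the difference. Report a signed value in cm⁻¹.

-1547

Octahedral high-spin t₂g⁴ eg²: CFSE = -0.4 × 11605 = -4642 cm⁻¹.
Tetrahedral: e³ t₂³, CFSE = 3(−0.6) + 3(+0.4) = -0.6Δₜ = -0.6 × (4/9) × 11605 = -3095 cm⁻¹.
OSPE = -4642 − (-3095) = -1547 cm⁻¹.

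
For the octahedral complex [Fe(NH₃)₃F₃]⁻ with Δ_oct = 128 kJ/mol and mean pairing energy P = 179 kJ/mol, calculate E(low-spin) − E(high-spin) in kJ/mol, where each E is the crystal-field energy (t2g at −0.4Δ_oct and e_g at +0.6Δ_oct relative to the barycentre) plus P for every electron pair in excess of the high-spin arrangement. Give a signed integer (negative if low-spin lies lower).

102

Ligand charges: 3×(+0) from NH₃ and 3×(-1) from F⁻ sum to -3; with overall charge -1, Fe is +2.
Fe is in group 8, so Fe²⁺ is d⁶ (8 − 2 = 6).
High-spin: t2g^4 e_g^2, CFSE = -0.4Δ_oct = -51 kJ/mol.
Low-spin t2g^6 e_g^0 gives -2.4Δ_oct = -307 kJ/mol, but forming 2 extra pairs costs 2P = 358 kJ/mol, so E(LS) = -307 + 358 = 51 kJ/mol.
The difference is 51 − (-51) = 102 kJ/mol, so high-spin lies lower.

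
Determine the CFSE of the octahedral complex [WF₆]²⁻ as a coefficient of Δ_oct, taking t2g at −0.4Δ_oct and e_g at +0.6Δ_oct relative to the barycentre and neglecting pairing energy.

Each F⁻ contributes -1; 6 × (-1) = -6. With overall charge -2, W is in the +4 oxidation state.
W⁴⁺: group 6, so d-count = 6 − 4 = 2.
Configuration: t2g^2 e_g^0.
CFSE = 2(-0.4Δ_oct) + 0(0.6Δ_oct) = -0.8Δ_oct + 0.0Δ_oct = -0.8Δ_oct.

-0.8 Δ_oct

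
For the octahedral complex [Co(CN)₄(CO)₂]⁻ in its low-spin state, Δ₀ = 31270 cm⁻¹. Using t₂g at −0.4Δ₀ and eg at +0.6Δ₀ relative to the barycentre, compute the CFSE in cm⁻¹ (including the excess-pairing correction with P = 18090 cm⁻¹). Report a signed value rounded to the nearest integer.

Ligand charges: 4×(-1) from CN⁻ and 2×(+0) from CO sum to -4; with overall charge -1, Co is +3.
Co³⁺: group 9, so d-count = 9 − 3 = 6.
Electron filling gives t₂g⁶ eg⁰.
CFSE(orbital) = 6×(-0.4Δ₀) + 0×(0.6Δ₀) = -2.4Δ₀; with Δ₀ = 31270 cm⁻¹ that is -75048 cm⁻¹.
Relative to high-spin t₂g⁴ eg² (1 paired), the low-spin configuration has 2 additional pairs, contributing +2 × 18090 = +36180 cm⁻¹.
Overall CFSE = -75048 + 36180 = -38868 cm⁻¹.

-38868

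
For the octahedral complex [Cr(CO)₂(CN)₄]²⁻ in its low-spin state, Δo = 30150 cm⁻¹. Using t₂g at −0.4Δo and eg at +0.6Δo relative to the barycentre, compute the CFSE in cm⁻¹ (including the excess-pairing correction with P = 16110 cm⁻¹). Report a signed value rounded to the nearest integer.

Ligand charges: 2×(+0) from CO and 4×(-1) from CN⁻ sum to -4; with overall charge -2, Cr is +2.
Cr²⁺: group 6, so d-count = 6 − 2 = 4.
The d⁴ electrons fill as t₂g⁴ eg⁰.
Orbital CFSE = 4(-0.4) + 0(0.6) = -1.6Δo = -1.6 × 30150 = -48240 cm⁻¹.
Relative to high-spin t₂g³ eg¹ (0 paired), the low-spin configuration has 1 additional pair, contributing +1 × 16110 = +16110 cm⁻¹.
Net CFSE = -48240 + 16110 = -32130 cm⁻¹.

-32130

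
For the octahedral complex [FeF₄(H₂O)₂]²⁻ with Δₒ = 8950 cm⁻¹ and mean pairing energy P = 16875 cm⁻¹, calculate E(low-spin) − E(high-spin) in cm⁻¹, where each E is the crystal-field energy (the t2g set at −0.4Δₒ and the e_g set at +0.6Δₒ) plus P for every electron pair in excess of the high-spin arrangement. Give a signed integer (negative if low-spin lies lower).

15850

Ligand charges: 4×(-1) from F⁻ and 2×(+0) from H₂O sum to -4; with overall charge -2, Fe is +2.
Fe sits in group 8; removing 2 electrons leaves Fe²⁺ with 8 − 2 = 6 d electrons.
High-spin d⁶ fills as t2g^4 e_g^2 with CFSE 4(−0.4) + 2(+0.6) = -0.4Δₒ = -3580 cm⁻¹.
Low-spin t2g^6 e_g^0 gives -2.4Δₒ = -21480 cm⁻¹, but forming 2 extra pairs costs 2P = 33750 cm⁻¹, so E(LS) = -21480 + 33750 = 12270 cm⁻¹.
Thus E(LS) − E(HS) = 15850 cm⁻¹.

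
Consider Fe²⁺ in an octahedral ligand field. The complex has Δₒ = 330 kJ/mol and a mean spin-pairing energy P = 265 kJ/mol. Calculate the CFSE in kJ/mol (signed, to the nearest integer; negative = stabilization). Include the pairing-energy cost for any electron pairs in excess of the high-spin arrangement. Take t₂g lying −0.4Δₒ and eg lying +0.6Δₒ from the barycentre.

Fe²⁺: group 8, so d-count = 8 − 2 = 6.
Δₒ > P, so pairing is preferred: the ground state is low-spin.
Filling d⁶ accordingly: t₂g⁶ eg⁰.
Orbital CFSE = -2.4Δₒ = -2.4 × 330 = -792 kJ/mol.
Excess pairs vs high-spin: 3 − 1 = 2; pairing cost = +530 kJ/mol.
Net CFSE = -792 + 530 = -262 kJ/mol.

-262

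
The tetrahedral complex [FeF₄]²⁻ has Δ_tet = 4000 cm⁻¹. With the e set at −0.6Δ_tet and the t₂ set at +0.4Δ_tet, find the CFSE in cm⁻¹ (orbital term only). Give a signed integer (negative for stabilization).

Each F⁻ contributes -1; 4 × (-1) = -4. With overall charge -2, Fe is in the +2 oxidation state.
Fe sits in group 8; removing 2 electrons leaves Fe²⁺ with 8 − 2 = 6 d electrons.
Tetrahedral fields are weak (Δₜ ≈ 4/9 Δₒ), so electrons fill high-spin.
The d⁶ electrons fill as e³ t₂³.
The orbital stabilization is -0.6Δ_tet = -0.6 × 4000 = -2400 cm⁻¹.

-2400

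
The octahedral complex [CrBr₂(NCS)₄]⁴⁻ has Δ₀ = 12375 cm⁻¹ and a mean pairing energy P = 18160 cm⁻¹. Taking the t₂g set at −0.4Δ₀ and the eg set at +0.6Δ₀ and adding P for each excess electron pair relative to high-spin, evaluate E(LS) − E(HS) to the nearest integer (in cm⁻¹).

Ligand charges: 2×(-1) from Br⁻ and 4×(-1) from NCS⁻ sum to -6; with overall charge -4, Cr is +2.
Group 6 minus oxidation state +2 gives a d⁴ configuration for Cr²⁺.
High-spin d⁴ fills as t₂g³ eg¹ with CFSE 3(−0.4) + 1(+0.6) = -0.6Δ₀ = -7425 cm⁻¹.
Low-spin: t₂g⁴ eg⁰, orbital CFSE = -1.6Δ₀ = -19800 cm⁻¹; plus 1 excess pair × P = +18160 cm⁻¹; total -1640 cm⁻¹.
E(LS) − E(HS) = -1640 − (-7425) = 5785 cm⁻¹.

5785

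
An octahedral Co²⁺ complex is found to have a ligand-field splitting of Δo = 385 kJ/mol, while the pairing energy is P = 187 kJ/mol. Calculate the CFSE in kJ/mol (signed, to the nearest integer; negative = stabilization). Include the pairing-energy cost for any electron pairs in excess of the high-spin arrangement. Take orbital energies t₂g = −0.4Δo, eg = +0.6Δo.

Group 9 minus oxidation state +2 gives a d⁷ configuration for Co²⁺.
With Δo > P the complex is low-spin.
Configuration: t₂g⁶ eg¹.
Orbital CFSE = -1.8Δo = -1.8 × 385 = -693 kJ/mol.
Excess pairs vs high-spin: 3 − 2 = 1; pairing cost = +187 kJ/mol.
Net CFSE = -693 + 187 = -506 kJ/mol.

-506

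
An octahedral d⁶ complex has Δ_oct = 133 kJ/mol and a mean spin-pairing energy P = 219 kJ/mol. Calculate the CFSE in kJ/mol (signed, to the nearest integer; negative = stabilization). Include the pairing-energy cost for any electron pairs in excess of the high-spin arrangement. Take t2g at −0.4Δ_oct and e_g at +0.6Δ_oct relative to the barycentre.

-53

Here Δ_oct < P (133 < 219), so the high-spin state is favoured.
Configuration: t2g^4 e_g^2.
Orbital CFSE = -0.4Δ_oct = -0.4 × 133 = -53 kJ/mol.
High-spin has no excess pairs, so no pairing correction applies.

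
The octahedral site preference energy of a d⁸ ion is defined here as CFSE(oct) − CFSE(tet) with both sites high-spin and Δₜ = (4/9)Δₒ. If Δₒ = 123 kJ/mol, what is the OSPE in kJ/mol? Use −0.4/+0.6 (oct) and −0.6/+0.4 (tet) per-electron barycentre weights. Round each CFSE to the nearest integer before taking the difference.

In an octahedral site d⁸ (HS) is t2g^6 e_g^2, giving CFSE(oct) = -1.2Δₒ = -148 kJ/mol.
Tetrahedral: e^4 t2^4, CFSE = 4(−0.6) + 4(+0.4) = -0.8Δₜ = -0.8 × (4/9) × 123 = -44 kJ/mol.
OSPE = CFSE(oct) − CFSE(tet) = -148 − (-44) = -104 kJ/mol.

-104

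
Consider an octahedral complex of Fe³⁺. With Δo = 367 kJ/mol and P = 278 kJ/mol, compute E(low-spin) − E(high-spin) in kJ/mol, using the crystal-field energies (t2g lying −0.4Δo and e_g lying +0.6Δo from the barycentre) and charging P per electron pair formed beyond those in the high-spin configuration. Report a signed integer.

-178

Fe is in group 8, so Fe³⁺ is d⁵ (8 − 3 = 5).
In the high-spin limit (t2g^3 e_g^2) the orbital term is 0.0Δo = 0 kJ/mol, with no excess pairing.
For low-spin the configuration is t2g^5 e_g^0: orbital energy -2.0 × 367 = -734 kJ/mol, and 2 additional pairs relative to high-spin add 556 kJ/mol, giving -178 kJ/mol.
The difference is -178 − (0) = -178 kJ/mol, so low-spin lies lower.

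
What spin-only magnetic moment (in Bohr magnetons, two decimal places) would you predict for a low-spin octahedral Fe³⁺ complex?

1.73 Bohr magnetons

Fe³⁺: group 8, so d-count = 8 − 3 = 5.
Configuration: t2g^5 e_g^0 → 1 unpaired electron.
μ(spin-only) = √[1(1+2)] = √3 ≈ 1.73 Bohr magnetons.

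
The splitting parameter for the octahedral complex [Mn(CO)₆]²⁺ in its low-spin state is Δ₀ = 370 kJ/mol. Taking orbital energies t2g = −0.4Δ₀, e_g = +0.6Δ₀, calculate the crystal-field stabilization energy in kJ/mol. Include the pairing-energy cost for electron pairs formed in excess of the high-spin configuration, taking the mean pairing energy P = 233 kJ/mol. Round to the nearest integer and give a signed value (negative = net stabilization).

CO is neutral, so the +2 overall charge sits on Mn: oxidation state +2.
Mn²⁺: group 7, so d-count = 7 − 2 = 5.
The d⁵ electrons fill as t2g^5 e_g^0.
Orbital CFSE = 5(-0.4) + 0(0.6) = -2.0Δ₀ = -2.0 × 370 = -740 kJ/mol.
Relative to high-spin t2g^3 e_g^2 (0 paired), the low-spin configuration has 2 additional pairs, contributing +2 × 233 = +466 kJ/mol.
Overall CFSE = -740 + 466 = -274 kJ/mol.

-274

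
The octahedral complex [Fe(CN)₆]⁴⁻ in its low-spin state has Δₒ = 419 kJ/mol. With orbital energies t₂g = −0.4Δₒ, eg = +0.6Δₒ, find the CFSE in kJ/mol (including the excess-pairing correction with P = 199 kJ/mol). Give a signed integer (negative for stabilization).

-608

Each CN⁻ contributes -1; 6 × (-1) = -6. With overall charge -4, Fe is in the +2 oxidation state.
Fe sits in group 8; removing 2 electrons leaves Fe²⁺ with 8 − 2 = 6 d electrons.
The d⁶ electrons fill as t₂g⁶ eg⁰.
The orbital stabilization is -2.4Δₒ = -2.4 × 419 = -1006 kJ/mol.
High-spin d⁶ would be t₂g⁴ eg² with 1 pair; low-spin has 3, so 2 excess pairs cost +2P = +398 kJ/mol.
Net CFSE = -1006 + 398 = -608 kJ/mol.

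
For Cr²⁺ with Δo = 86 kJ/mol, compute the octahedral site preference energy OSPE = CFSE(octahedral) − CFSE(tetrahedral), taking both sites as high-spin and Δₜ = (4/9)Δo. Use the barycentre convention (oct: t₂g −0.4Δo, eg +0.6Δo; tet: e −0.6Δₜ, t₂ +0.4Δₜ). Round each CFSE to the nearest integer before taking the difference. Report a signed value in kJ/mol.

-37

Cr is in group 6, so Cr²⁺ is d⁴ (6 − 2 = 4).
Octahedral (high-spin): t₂g³ eg¹, CFSE = 3(−0.4) + 1(+0.6) = -0.6Δo = -0.6 × 86 = -52 kJ/mol.
In a tetrahedral site the filling is e² t₂²: CFSE(tet) = -0.4Δₜ = -0.4 × (4/9)(86) = -15 kJ/mol.
OSPE = CFSE(oct) − CFSE(tet) = -52 − (-15) = -37 kJ/mol.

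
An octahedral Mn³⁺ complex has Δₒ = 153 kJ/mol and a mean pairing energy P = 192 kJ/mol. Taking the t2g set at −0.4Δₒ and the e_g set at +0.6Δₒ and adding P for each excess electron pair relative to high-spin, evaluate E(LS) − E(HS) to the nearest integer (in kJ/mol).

Group 7 minus oxidation state +3 gives a d⁴ configuration for Mn³⁺.
High-spin d⁴ fills as t2g^3 e_g^1 with CFSE 3(−0.4) + 1(+0.6) = -0.6Δₒ = -92 kJ/mol.
Low-spin: t2g^4 e_g^0, orbital CFSE = -1.6Δₒ = -245 kJ/mol; plus 1 excess pair × P = +192 kJ/mol; total -53 kJ/mol.
The difference is -53 − (-92) = 39 kJ/mol, so high-spin lies lower.

39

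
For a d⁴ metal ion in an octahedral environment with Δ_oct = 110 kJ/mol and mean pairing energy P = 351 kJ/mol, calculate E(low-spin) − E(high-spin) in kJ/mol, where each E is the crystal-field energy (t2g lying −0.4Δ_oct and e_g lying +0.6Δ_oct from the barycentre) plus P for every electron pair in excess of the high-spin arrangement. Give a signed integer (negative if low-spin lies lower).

In the high-spin limit (t2g^3 e_g^1) the orbital term is -0.6Δ_oct = -66 kJ/mol, with no excess pairing.
Low-spin t2g^4 e_g^0 gives -1.6Δ_oct = -176 kJ/mol, but forming 1 extra pair costs 1P = 351 kJ/mol, so E(LS) = -176 + 351 = 175 kJ/mol.
The difference is 175 − (-66) = 241 kJ/mol, so high-spin lies lower.

241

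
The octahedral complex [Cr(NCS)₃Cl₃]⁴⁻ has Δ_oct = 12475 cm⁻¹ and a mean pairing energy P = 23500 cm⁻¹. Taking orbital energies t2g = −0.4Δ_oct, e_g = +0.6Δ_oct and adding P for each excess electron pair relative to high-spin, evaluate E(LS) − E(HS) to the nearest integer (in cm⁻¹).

Ligand charges: 3×(-1) from NCS⁻ and 3×(-1) from Cl⁻ sum to -6; with overall charge -4, Cr is +2.
Cr²⁺: group 6, so d-count = 6 − 2 = 4.
High-spin: t2g^3 e_g^1, CFSE = -0.6Δ_oct = -7485 cm⁻¹.
Low-spin: t2g^4 e_g^0, orbital CFSE = -1.6Δ_oct = -19960 cm⁻¹; plus 1 excess pair × P = +23500 cm⁻¹; total 3540 cm⁻¹.
The difference is 3540 − (-7485) = 11025 cm⁻¹, so high-spin lies lower.

11025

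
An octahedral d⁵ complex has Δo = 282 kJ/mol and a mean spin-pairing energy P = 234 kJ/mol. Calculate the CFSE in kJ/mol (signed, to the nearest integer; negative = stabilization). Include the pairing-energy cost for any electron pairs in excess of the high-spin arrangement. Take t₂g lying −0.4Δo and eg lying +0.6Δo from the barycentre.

-96

Δo > P, so pairing is preferred: the ground state is low-spin.
Filling d⁵ accordingly: t₂g⁵ eg⁰.
Orbital CFSE = -2.0Δo = -2.0 × 282 = -564 kJ/mol.
Excess pairs vs high-spin: 2 − 0 = 2; pairing cost = +468 kJ/mol.
Net CFSE = -564 + 468 = -96 kJ/mol.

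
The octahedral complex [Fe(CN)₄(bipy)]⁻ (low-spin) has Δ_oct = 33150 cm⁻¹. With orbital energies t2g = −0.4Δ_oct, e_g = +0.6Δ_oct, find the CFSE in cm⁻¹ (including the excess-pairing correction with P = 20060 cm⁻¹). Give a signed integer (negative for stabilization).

Ligand charges: 4×(-1) from CN⁻ and 1×(+0) from bipy sum to -4; with overall charge -1, Fe is +3.
Fe sits in group 8; removing 3 electrons leaves Fe³⁺ with 8 − 3 = 5 d electrons.
The d⁵ electrons fill as t2g^5 e_g^0.
The orbital stabilization is -2.0Δ_oct = -2.0 × 33150 = -66300 cm⁻¹.
Relative to high-spin t2g^3 e_g^2 (0 paired), the low-spin configuration has 2 additional pairs, contributing +2 × 20060 = +40120 cm⁻¹.
Overall CFSE = -66300 + 40120 = -26180 cm⁻¹.

-26180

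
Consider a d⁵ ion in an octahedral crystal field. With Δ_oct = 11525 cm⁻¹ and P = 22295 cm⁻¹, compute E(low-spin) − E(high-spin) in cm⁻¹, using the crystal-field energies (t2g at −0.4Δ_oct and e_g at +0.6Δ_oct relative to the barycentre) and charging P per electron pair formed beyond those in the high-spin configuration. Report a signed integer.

In the high-spin limit (t2g^3 e_g^2) the orbital term is 0.0Δ_oct = 0 cm⁻¹, with no excess pairing.
Low-spin: t2g^5 e_g^0, orbital CFSE = -2.0Δ_oct = -23050 cm⁻¹; plus 2 excess pairs × P = +44590 cm⁻¹; total 21540 cm⁻¹.
Thus E(LS) − E(HS) = 21540 cm⁻¹.

21540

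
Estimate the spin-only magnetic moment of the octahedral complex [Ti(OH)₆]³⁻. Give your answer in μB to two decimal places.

1.73 μB

Each OH⁻ contributes -1; 6 × (-1) = -6. With overall charge -3, Ti is in the +3 oxidation state.
Ti is in group 4, so Ti³⁺ is d¹ (4 − 3 = 1).
For octahedral d¹ the high- and low-spin configurations coincide.
Configuration: t₂g¹ eg⁰ → 1 unpaired electron.
μ(spin-only) = √[1(1+2)] = √3 ≈ 1.73 μB.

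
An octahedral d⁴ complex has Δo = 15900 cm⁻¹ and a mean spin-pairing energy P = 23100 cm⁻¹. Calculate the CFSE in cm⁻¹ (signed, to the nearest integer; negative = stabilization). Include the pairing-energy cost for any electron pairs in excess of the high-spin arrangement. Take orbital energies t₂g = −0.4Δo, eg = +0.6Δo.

With Δo < P the complex is high-spin.
Filling d⁴ accordingly: t₂g³ eg¹.
Orbital CFSE = -0.6Δo = -0.6 × 15900 = -9540 cm⁻¹.
High-spin has no excess pairs, so no pairing correction applies.

-9540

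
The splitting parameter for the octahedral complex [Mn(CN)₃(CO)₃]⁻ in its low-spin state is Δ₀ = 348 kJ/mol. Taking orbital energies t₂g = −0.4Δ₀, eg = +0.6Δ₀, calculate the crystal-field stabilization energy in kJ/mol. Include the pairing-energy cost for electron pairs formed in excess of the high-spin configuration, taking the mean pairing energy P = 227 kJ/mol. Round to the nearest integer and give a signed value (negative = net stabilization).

-242

Ligand charges: 3×(-1) from CN⁻ and 3×(+0) from CO sum to -3; with overall charge -1, Mn is +2.
Mn is in group 7, so Mn²⁺ is d⁵ (7 − 2 = 5).
The d⁵ electrons fill as t₂g⁵ eg⁰.
The orbital stabilization is -2.0Δ₀ = -2.0 × 348 = -696 kJ/mol.
Pairing penalty: 2 pairs vs 0 in the high-spin reference → 2 extra × P = 454 kJ/mol.
Combining: -696 + 454 = -242 kJ/mol.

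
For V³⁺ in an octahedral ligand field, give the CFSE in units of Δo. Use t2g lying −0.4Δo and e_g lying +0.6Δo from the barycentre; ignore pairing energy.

-0.8 Δo

V is in group 5, so V³⁺ is d² (5 − 3 = 2).
Configuration: t2g^2 e_g^0.
CFSE = 2(-0.4Δo) + 0(0.6Δo) = -0.8Δo + 0.0Δo = -0.8Δo.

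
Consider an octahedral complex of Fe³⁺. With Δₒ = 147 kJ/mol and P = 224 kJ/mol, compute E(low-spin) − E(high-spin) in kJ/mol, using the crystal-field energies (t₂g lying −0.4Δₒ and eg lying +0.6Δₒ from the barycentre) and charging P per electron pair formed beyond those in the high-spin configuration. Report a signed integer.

Fe sits in group 8; removing 3 electrons leaves Fe³⁺ with 8 − 3 = 5 d electrons.
High-spin d⁵ fills as t₂g³ eg² with CFSE 3(−0.4) + 2(+0.6) = 0.0Δₒ = 0 kJ/mol.
Low-spin: t₂g⁵ eg⁰, orbital CFSE = -2.0Δₒ = -294 kJ/mol; plus 2 excess pairs × P = +448 kJ/mol; total 154 kJ/mol.
E(LS) − E(HS) = 154 − (0) = 154 kJ/mol.

154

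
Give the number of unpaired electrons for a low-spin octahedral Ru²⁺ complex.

0

Ru is in group 8, so Ru²⁺ is d⁶ (8 − 2 = 6).
Configuration: t₂g⁶ eg⁰, giving 0 unpaired electrons.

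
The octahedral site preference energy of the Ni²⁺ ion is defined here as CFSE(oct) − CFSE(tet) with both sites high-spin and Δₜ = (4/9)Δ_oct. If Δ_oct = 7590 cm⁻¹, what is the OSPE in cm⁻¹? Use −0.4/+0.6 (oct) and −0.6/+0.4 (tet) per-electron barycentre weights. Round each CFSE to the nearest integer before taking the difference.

-6409

Ni²⁺: group 10, so d-count = 10 − 2 = 8.
Octahedral (high-spin): t2g^6 e_g^2, CFSE = 6(−0.4) + 2(+0.6) = -1.2Δ_oct = -1.2 × 7590 = -9108 cm⁻¹.
Tetrahedral: e^4 t2^4, CFSE = 4(−0.6) + 4(+0.4) = -0.8Δₜ = -0.8 × (4/9) × 7590 = -2699 cm⁻¹.
OSPE = CFSE(oct) − CFSE(tet) = -9108 − (-2699) = -6409 cm⁻¹.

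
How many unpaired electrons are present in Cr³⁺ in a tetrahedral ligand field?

Cr is in group 6, so Cr³⁺ is d³ (6 − 3 = 3).
Tetrahedral fields are weak (Δₜ ≈ 4/9 Δₒ), so electrons fill high-spin.
Configuration: e² t₂¹, giving 3 unpaired electrons.

3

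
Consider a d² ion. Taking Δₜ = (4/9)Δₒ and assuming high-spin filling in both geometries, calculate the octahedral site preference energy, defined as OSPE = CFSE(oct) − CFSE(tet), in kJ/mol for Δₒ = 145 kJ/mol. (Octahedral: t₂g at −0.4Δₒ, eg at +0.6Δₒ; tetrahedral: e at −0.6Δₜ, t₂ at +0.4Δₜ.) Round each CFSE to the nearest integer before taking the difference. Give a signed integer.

Octahedral high-spin t2g^2 e_g^0: CFSE = -0.8 × 145 = -116 kJ/mol.
Tetrahedral e^2 t2^0 gives -1.2Δₜ = -1.2 × (4/9) × 145 = -77 kJ/mol.
OSPE = -116 − (-77) = -39 kJ/mol.

-39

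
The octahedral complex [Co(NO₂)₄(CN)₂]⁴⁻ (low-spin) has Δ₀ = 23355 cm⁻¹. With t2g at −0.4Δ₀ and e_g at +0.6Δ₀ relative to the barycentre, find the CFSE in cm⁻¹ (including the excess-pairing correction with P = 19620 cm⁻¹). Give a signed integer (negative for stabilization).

Ligand charges: 4×(-1) from NO₂⁻ and 2×(-1) from CN⁻ sum to -6; with overall charge -4, Co is +2.
Co²⁺: group 9, so d-count = 9 − 2 = 7.
Electron filling gives t2g^6 e_g^1.
The orbital stabilization is -1.8Δ₀ = -1.8 × 23355 = -42039 cm⁻¹.
Relative to high-spin t2g^5 e_g^2 (2 paired), the low-spin configuration has 1 additional pair, contributing +1 × 19620 = +19620 cm⁻¹.
Net CFSE = -42039 + 19620 = -22419 cm⁻¹.

-22419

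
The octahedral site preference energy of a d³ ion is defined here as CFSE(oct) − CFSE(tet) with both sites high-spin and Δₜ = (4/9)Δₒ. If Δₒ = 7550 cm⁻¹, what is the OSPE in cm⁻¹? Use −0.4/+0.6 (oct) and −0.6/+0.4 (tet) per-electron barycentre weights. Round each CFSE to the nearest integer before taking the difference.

In an octahedral site d³ (HS) is t₂g³ eg⁰, giving CFSE(oct) = -1.2Δₒ = -9060 cm⁻¹.
Tetrahedral: e² t₂¹, CFSE = 2(−0.6) + 1(+0.4) = -0.8Δₜ = -0.8 × (4/9) × 7550 = -2684 cm⁻¹.
OSPE = CFSE(oct) − CFSE(tet) = -9060 − (-2684) = -6376 cm⁻¹.

-6376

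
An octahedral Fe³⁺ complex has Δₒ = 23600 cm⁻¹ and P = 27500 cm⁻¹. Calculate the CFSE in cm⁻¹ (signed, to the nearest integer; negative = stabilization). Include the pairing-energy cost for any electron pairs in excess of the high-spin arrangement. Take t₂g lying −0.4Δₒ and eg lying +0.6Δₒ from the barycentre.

Group 8 minus oxidation state +3 gives a d⁵ configuration for Fe³⁺.
With Δₒ < P the complex is high-spin.
Filling d⁵ accordingly: t₂g³ eg².
Orbital CFSE = 0.0Δₒ = 0.0 × 23600 = 0 cm⁻¹.
High-spin has no excess pairs, so no pairing correction applies.

0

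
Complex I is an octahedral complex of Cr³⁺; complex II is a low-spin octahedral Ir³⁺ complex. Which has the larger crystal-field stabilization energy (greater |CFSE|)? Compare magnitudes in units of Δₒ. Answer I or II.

II

I: Cr sits in group 6; removing 3 electrons leaves Cr³⁺ with 6 − 3 = 3 d electrons; t₂g³ eg⁰, CFSE = -1.2Δₒ.
II: Ir sits in group 9; removing 3 electrons leaves Ir³⁺ with 9 − 3 = 6 d electrons; t2g^6 e_g^0, CFSE = -2.4Δₒ.
So II has the larger |CFSE|.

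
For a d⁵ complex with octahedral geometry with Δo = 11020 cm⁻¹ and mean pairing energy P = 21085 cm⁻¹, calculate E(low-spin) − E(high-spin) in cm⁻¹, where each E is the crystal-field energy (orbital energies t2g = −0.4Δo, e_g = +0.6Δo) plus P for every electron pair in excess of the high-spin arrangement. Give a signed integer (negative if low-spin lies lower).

High-spin: t2g^3 e_g^2, CFSE = 0.0Δo = 0 cm⁻¹.
Low-spin: t2g^5 e_g^0, orbital CFSE = -2.0Δo = -22040 cm⁻¹; plus 2 excess pairs × P = +42170 cm⁻¹; total 20130 cm⁻¹.
E(LS) − E(HS) = 20130 − (0) = 20130 cm⁻¹.

20130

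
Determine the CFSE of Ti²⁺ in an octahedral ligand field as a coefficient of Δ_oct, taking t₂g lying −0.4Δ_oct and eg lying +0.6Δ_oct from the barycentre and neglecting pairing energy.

Group 4 minus oxidation state +2 gives a d² configuration for Ti²⁺.
Configuration: t₂g² eg⁰.
CFSE = 2(-0.4Δ_oct) + 0(0.6Δ_oct) = -0.8Δ_oct + 0.0Δ_oct = -0.8Δ_oct.

-0.8 Δ_oct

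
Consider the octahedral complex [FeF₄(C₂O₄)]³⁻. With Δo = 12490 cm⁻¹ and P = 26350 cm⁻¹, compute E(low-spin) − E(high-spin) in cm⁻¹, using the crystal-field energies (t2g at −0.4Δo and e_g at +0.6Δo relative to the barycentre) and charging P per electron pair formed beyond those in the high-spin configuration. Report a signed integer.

27720

Ligand charges: 4×(-1) from F⁻ and 1×(-2) from C₂O₄²⁻ sum to -6; with overall charge -3, Fe is +3.
Group 8 minus oxidation state +3 gives a d⁵ configuration for Fe³⁺.
In the high-spin limit (t2g^3 e_g^2) the orbital term is 0.0Δo = 0 cm⁻¹, with no excess pairing.
For low-spin the configuration is t2g^5 e_g^0: orbital energy -2.0 × 12490 = -24980 cm⁻¹, and 2 additional pairs relative to high-spin add 52700 cm⁻¹, giving 27720 cm⁻¹.
Thus E(LS) − E(HS) = 27720 cm⁻¹.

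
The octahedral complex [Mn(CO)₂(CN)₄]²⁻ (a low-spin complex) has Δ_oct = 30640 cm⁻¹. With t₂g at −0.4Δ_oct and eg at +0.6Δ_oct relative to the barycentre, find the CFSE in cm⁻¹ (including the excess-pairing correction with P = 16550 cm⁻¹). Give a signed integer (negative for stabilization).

-28180

Ligand charges: 2×(+0) from CO and 4×(-1) from CN⁻ sum to -4; with overall charge -2, Mn is +2.
Mn sits in group 7; removing 2 electrons leaves Mn²⁺ with 7 − 2 = 5 d electrons.
The d⁵ electrons fill as t₂g⁵ eg⁰.
CFSE(orbital) = 5×(-0.4Δ_oct) + 0×(0.6Δ_oct) = -2.0Δ_oct; with Δ_oct = 30640 cm⁻¹ that is -61280 cm⁻¹.
High-spin d⁵ would be t₂g³ eg² with 0 pairs; low-spin has 2, so 2 excess pairs cost +2P = +33100 cm⁻¹.
Overall CFSE = -61280 + 33100 = -28180 cm⁻¹.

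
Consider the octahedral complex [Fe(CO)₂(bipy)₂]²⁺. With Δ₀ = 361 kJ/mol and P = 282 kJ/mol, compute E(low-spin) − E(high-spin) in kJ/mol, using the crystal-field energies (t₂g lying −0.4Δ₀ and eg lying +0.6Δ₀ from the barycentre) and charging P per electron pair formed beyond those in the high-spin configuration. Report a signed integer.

Ligand charges: 2×(+0) from CO and 2×(+0) from bipy sum to +0; with overall charge +2, Fe is +2.
Fe²⁺: group 8, so d-count = 8 − 2 = 6.
High-spin: t₂g⁴ eg², CFSE = -0.4Δ₀ = -144 kJ/mol.
For low-spin the configuration is t₂g⁶ eg⁰: orbital energy -2.4 × 361 = -866 kJ/mol, and 2 additional pairs relative to high-spin add 564 kJ/mol, giving -302 kJ/mol.
Thus E(LS) − E(HS) = -158 kJ/mol.

-158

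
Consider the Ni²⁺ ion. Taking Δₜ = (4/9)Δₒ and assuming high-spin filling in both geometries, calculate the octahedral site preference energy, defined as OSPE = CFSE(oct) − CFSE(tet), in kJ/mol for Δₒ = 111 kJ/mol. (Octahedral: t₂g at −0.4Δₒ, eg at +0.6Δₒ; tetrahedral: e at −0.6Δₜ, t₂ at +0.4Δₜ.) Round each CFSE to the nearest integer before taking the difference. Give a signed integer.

-94

Ni sits in group 10; removing 2 electrons leaves Ni²⁺ with 10 − 2 = 8 d electrons.
Octahedral high-spin t₂g⁶ eg²: CFSE = -1.2 × 111 = -133 kJ/mol.
Tetrahedral: e⁴ t₂⁴, CFSE = 4(−0.6) + 4(+0.4) = -0.8Δₜ = -0.8 × (4/9) × 111 = -39 kJ/mol.
OSPE = CFSE(oct) − CFSE(tet) = -133 − (-39) = -94 kJ/mol.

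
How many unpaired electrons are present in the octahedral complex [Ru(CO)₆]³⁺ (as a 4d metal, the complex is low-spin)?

1

CO is neutral, so the +3 overall charge sits on Ru: oxidation state +3.
Ru sits in group 8; removing 3 electrons leaves Ru³⁺ with 8 − 3 = 5 d electrons.
Configuration: t₂g⁵ eg⁰, giving 1 unpaired electron.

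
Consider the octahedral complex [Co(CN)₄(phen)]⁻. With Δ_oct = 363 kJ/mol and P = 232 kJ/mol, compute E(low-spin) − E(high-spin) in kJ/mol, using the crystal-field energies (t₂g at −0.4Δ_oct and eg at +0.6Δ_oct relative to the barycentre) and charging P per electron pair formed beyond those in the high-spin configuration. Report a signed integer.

-262

Ligand charges: 4×(-1) from CN⁻ and 1×(+0) from phen sum to -4; with overall charge -1, Co is +3.
Co sits in group 9; removing 3 electrons leaves Co³⁺ with 9 − 3 = 6 d electrons.
High-spin: t₂g⁴ eg², CFSE = -0.4Δ_oct = -145 kJ/mol.
For low-spin the configuration is t₂g⁶ eg⁰: orbital energy -2.4 × 363 = -871 kJ/mol, and 2 additional pairs relative to high-spin add 464 kJ/mol, giving -407 kJ/mol.
Thus E(LS) − E(HS) = -262 kJ/mol.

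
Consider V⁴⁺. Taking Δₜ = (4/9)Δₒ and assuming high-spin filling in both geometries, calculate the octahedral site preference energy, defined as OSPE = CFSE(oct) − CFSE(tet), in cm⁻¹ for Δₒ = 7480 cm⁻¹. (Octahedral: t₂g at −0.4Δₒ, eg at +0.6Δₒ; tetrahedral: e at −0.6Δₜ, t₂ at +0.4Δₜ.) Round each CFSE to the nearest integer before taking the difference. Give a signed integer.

-997

Group 5 minus oxidation state +4 gives a d¹ configuration for V⁴⁺.
Octahedral high-spin t2g^1 e_g^0: CFSE = -0.4 × 7480 = -2992 cm⁻¹.
Tetrahedral: e^1 t2^0, CFSE = 1(−0.6) + 0(+0.4) = -0.6Δₜ = -0.6 × (4/9) × 7480 = -1995 cm⁻¹.
OSPE = -2992 − (-1995) = -997 cm⁻¹.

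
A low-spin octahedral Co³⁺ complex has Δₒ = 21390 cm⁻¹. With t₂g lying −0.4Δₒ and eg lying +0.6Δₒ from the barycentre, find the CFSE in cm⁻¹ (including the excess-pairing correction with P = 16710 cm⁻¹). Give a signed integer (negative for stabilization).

-17916

Group 9 minus oxidation state +3 gives a d⁶ configuration for Co³⁺.
Electron filling gives t₂g⁶ eg⁰.
CFSE(orbital) = 6×(-0.4Δₒ) + 0×(0.6Δₒ) = -2.4Δₒ; with Δₒ = 21390 cm⁻¹ that is -51336 cm⁻¹.
Relative to high-spin t₂g⁴ eg² (1 paired), the low-spin configuration has 2 additional pairs, contributing +2 × 16710 = +33420 cm⁻¹.
Net CFSE = -51336 + 33420 = -17916 cm⁻¹.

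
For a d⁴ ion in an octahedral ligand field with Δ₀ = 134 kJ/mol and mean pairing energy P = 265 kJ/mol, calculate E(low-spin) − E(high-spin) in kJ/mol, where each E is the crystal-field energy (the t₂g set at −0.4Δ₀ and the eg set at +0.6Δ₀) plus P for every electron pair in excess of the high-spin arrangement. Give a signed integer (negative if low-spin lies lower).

131

High-spin d⁴ fills as t₂g³ eg¹ with CFSE 3(−0.4) + 1(+0.6) = -0.6Δ₀ = -80 kJ/mol.
Low-spin: t₂g⁴ eg⁰, orbital CFSE = -1.6Δ₀ = -214 kJ/mol; plus 1 excess pair × P = +265 kJ/mol; total 51 kJ/mol.
E(LS) − E(HS) = 51 − (-80) = 131 kJ/mol.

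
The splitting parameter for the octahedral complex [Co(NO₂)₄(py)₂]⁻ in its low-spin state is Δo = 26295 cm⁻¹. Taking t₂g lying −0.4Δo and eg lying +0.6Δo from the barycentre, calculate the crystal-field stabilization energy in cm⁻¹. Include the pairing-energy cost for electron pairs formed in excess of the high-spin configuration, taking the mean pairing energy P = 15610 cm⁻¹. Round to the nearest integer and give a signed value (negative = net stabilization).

Ligand charges: 4×(-1) from NO₂⁻ and 2×(+0) from py sum to -4; with overall charge -1, Co is +3.
Group 9 minus oxidation state +3 gives a d⁶ configuration for Co³⁺.
Configuration: t₂g⁶ eg⁰.
Orbital CFSE = 6(-0.4) + 0(0.6) = -2.4Δo = -2.4 × 26295 = -63108 cm⁻¹.
Relative to high-spin t₂g⁴ eg² (1 paired), the low-spin configuration has 2 additional pairs, contributing +2 × 15610 = +31220 cm⁻¹.
Combining: -63108 + 31220 = -31888 cm⁻¹.

-31888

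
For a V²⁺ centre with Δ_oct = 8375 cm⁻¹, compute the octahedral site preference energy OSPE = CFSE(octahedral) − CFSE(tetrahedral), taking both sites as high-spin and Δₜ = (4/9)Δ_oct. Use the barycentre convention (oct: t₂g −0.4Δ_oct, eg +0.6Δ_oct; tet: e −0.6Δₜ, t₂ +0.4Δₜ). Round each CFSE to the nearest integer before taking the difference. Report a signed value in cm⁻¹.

-7072

V sits in group 5; removing 2 electrons leaves V²⁺ with 5 − 2 = 3 d electrons.
In an octahedral site d³ (HS) is t2g^3 e_g^0, giving CFSE(oct) = -1.2Δ_oct = -10050 cm⁻¹.
Tetrahedral e^2 t2^1 gives -0.8Δₜ = -0.8 × (4/9) × 8375 = -2978 cm⁻¹.
OSPE = CFSE(oct) − CFSE(tet) = -10050 − (-2978) = -7072 cm⁻¹.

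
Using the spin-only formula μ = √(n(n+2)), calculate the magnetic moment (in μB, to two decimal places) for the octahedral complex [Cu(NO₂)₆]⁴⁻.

Each NO₂⁻ contributes -1; 6 × (-1) = -6. With overall charge -4, Cu is in the +2 oxidation state.
Group 11 minus oxidation state +2 gives a d⁹ configuration for Cu²⁺.
Configuration: t₂g⁶ eg³ → 1 unpaired electron.
μ(spin-only) = √[1(1+2)] = √3 ≈ 1.73 μB.

1.73 μB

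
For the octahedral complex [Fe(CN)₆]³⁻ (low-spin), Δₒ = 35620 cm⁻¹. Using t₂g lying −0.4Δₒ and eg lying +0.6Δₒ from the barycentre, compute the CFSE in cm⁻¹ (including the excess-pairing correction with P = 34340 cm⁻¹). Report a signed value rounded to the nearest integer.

Each CN⁻ contributes -1; 6 × (-1) = -6. With overall charge -3, Fe is in the +3 oxidation state.
Fe is in group 8, so Fe³⁺ is d⁵ (8 − 3 = 5).
The d⁵ electrons fill as t₂g⁵ eg⁰.
Orbital CFSE = 5(-0.4) + 0(0.6) = -2.0Δₒ = -2.0 × 35620 = -71240 cm⁻¹.
High-spin d⁵ would be t₂g³ eg² with 0 pairs; low-spin has 2, so 2 excess pairs cost +2P = +68680 cm⁻¹.
Overall CFSE = -71240 + 68680 = -2560 cm⁻¹.

-2560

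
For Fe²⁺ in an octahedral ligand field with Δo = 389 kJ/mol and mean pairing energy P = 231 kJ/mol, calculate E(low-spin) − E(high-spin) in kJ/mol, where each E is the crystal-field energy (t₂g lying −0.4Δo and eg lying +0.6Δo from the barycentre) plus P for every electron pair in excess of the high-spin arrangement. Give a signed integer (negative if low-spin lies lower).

-316

Group 8 minus oxidation state +2 gives a d⁶ configuration for Fe²⁺.
High-spin d⁶ fills as t₂g⁴ eg² with CFSE 4(−0.4) + 2(+0.6) = -0.4Δo = -156 kJ/mol.
For low-spin the configuration is t₂g⁶ eg⁰: orbital energy -2.4 × 389 = -934 kJ/mol, and 2 additional pairs relative to high-spin add 462 kJ/mol, giving -472 kJ/mol.
Thus E(LS) − E(HS) = -316 kJ/mol.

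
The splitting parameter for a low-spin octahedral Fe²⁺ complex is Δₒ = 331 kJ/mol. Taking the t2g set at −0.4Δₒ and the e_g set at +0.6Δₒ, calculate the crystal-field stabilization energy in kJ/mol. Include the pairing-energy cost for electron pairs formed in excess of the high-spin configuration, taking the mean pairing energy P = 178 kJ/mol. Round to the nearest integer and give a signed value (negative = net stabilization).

Group 8 minus oxidation state +2 gives a d⁶ configuration for Fe²⁺.
The d⁶ electrons fill as t2g^6 e_g^0.
The orbital stabilization is -2.4Δₒ = -2.4 × 331 = -794 kJ/mol.
Pairing penalty: 3 pairs vs 1 in the high-spin reference → 2 extra × P = 356 kJ/mol.
Overall CFSE = -794 + 356 = -438 kJ/mol.

-438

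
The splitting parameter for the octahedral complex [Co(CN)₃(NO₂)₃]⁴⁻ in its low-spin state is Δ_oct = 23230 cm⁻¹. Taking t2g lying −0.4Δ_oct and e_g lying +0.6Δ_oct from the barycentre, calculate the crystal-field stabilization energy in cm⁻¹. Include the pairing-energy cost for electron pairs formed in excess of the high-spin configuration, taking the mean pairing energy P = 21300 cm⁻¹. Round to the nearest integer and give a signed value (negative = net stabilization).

Ligand charges: 3×(-1) from CN⁻ and 3×(-1) from NO₂⁻ sum to -6; with overall charge -4, Co is +2.
Co²⁺: group 9, so d-count = 9 − 2 = 7.
Configuration: t2g^6 e_g^1.
CFSE(orbital) = 6×(-0.4Δ_oct) + 1×(0.6Δ_oct) = -1.8Δ_oct; with Δ_oct = 23230 cm⁻¹ that is -41814 cm⁻¹.
Relative to high-spin t2g^5 e_g^2 (2 paired), the low-spin configuration has 1 additional pair, contributing +1 × 21300 = +21300 cm⁻¹.
Combining: -41814 + 21300 = -20514 cm⁻¹.

-20514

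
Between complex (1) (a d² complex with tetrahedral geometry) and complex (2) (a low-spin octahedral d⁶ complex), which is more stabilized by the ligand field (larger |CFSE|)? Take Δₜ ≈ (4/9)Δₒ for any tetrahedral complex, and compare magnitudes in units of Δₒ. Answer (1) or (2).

(1): With tetrahedral geometry the complex is necessarily high-spin; e^2 t2^0, CFSE = -1.2Δₜ ≈ -0.53Δₒ.
(2): t₂g⁶ eg⁰, CFSE = -2.4Δₒ.
So (2) has the larger |CFSE|.

(2)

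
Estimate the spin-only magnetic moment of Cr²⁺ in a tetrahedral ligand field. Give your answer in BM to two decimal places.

4.90 BM

Group 6 minus oxidation state +2 gives a d⁴ configuration for Cr²⁺.
Tetrahedral splitting is small, so the complex is high-spin.
Configuration: e^2 t2^2 → 4 unpaired electrons.
μ(spin-only) = √[4(4+2)] = √24 ≈ 4.90 BM.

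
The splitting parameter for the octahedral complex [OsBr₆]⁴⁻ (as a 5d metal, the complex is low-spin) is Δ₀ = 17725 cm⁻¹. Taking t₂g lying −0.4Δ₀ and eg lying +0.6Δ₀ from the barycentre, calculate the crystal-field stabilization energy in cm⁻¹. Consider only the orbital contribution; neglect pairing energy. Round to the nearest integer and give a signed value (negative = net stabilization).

-42540

Each Br⁻ contributes -1; 6 × (-1) = -6. With overall charge -4, Os is in the +2 oxidation state.
Os sits in group 8; removing 2 electrons leaves Os²⁺ with 8 − 2 = 6 d electrons.
The d⁶ electrons fill as t₂g⁶ eg⁰.
The orbital stabilization is -2.4Δ₀ = -2.4 × 17725 = -42540 cm⁻¹.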